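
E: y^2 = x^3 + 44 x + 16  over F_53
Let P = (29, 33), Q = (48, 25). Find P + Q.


P != Q, so use the chord formula.
s = (y2 - y1) / (x2 - x1) = (45) / (19) mod 53 = 47
x3 = s^2 - x1 - x2 mod 53 = 47^2 - 29 - 48 = 12
y3 = s (x1 - x3) - y1 mod 53 = 47 * (29 - 12) - 33 = 24

P + Q = (12, 24)


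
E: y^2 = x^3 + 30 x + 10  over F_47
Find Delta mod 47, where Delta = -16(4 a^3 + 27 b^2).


4 a^3 + 27 b^2 = 4*30^3 + 27*10^2 = 108000 + 2700 = 110700
Delta = -16 * (110700) = -1771200
Delta mod 47 = 42

Delta = 42 (mod 47)


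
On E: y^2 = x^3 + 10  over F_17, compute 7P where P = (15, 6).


k = 7 = 111_2 (binary, LSB first: 111)
Double-and-add from P = (15, 6):
  bit 0 = 1: acc = O + (15, 6) = (15, 6)
  bit 1 = 1: acc = (15, 6) + (5, 4) = (12, 15)
  bit 2 = 1: acc = (12, 15) + (16, 14) = (5, 13)

7P = (5, 13)


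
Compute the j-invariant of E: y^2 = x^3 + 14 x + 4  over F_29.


Delta = -16(4 a^3 + 27 b^2) mod 29 = 27
-1728 * (4 a)^3 = -1728 * (4*14)^3 mod 29 = 20
j = 20 * 27^(-1) mod 29 = 19

j = 19 (mod 29)


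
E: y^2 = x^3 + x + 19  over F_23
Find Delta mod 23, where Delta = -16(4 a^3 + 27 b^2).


4 a^3 + 27 b^2 = 4*1^3 + 27*19^2 = 4 + 9747 = 9751
Delta = -16 * (9751) = -156016
Delta mod 23 = 16

Delta = 16 (mod 23)


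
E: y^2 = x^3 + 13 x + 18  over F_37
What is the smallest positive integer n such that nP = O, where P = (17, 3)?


Compute successive multiples of P until we hit O:
  1P = (17, 3)
  2P = (13, 4)
  3P = (14, 24)
  4P = (18, 4)
  5P = (3, 11)
  6P = (6, 33)
  7P = (30, 19)
  8P = (11, 30)
  ... (continuing to 34P)
  34P = O

ord(P) = 34


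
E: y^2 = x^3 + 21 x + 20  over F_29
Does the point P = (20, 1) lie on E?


Check whether y^2 = x^3 + 21 x + 20 (mod 29) for (x, y) = (20, 1).
LHS: y^2 = 1^2 mod 29 = 1
RHS: x^3 + 21 x + 20 = 20^3 + 21*20 + 20 mod 29 = 1
LHS = RHS

Yes, on the curve


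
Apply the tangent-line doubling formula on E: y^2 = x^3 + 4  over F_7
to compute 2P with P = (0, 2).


Doubling: s = (3 x1^2 + a) / (2 y1)
s = (3*0^2 + 0) / (2*2) mod 7 = 0
x3 = s^2 - 2 x1 mod 7 = 0^2 - 2*0 = 0
y3 = s (x1 - x3) - y1 mod 7 = 0 * (0 - 0) - 2 = 5

2P = (0, 5)


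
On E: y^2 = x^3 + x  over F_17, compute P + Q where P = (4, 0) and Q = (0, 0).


P != Q, so use the chord formula.
s = (y2 - y1) / (x2 - x1) = (0) / (13) mod 17 = 0
x3 = s^2 - x1 - x2 mod 17 = 0^2 - 4 - 0 = 13
y3 = s (x1 - x3) - y1 mod 17 = 0 * (4 - 13) - 0 = 0

P + Q = (13, 0)


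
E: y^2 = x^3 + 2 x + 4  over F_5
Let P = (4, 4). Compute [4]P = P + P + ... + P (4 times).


k = 4 = 100_2 (binary, LSB first: 001)
Double-and-add from P = (4, 4):
  bit 0 = 0: acc unchanged = O
  bit 1 = 0: acc unchanged = O
  bit 2 = 1: acc = O + (0, 3) = (0, 3)

4P = (0, 3)


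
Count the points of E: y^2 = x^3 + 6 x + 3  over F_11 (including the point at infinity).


For each x in F_11, count y with y^2 = x^3 + 6 x + 3 mod 11:
  x = 0: RHS = 3, y in [5, 6]  -> 2 point(s)
  x = 2: RHS = 1, y in [1, 10]  -> 2 point(s)
  x = 3: RHS = 4, y in [2, 9]  -> 2 point(s)
  x = 4: RHS = 3, y in [5, 6]  -> 2 point(s)
  x = 5: RHS = 4, y in [2, 9]  -> 2 point(s)
  x = 7: RHS = 3, y in [5, 6]  -> 2 point(s)
  x = 9: RHS = 5, y in [4, 7]  -> 2 point(s)
Affine points: 14. Add the point at infinity: total = 15.

#E(F_11) = 15


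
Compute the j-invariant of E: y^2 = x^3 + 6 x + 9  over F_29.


Delta = -16(4 a^3 + 27 b^2) mod 29 = 20
-1728 * (4 a)^3 = -1728 * (4*6)^3 mod 29 = 8
j = 8 * 20^(-1) mod 29 = 12

j = 12 (mod 29)


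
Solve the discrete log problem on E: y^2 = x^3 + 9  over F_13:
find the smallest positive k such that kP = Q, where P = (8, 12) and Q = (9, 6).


Enumerate multiples of P until we hit Q = (9, 6):
  1P = (8, 12)
  2P = (9, 6)
Match found at i = 2.

k = 2


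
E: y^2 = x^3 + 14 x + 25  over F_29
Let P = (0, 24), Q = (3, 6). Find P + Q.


P != Q, so use the chord formula.
s = (y2 - y1) / (x2 - x1) = (11) / (3) mod 29 = 23
x3 = s^2 - x1 - x2 mod 29 = 23^2 - 0 - 3 = 4
y3 = s (x1 - x3) - y1 mod 29 = 23 * (0 - 4) - 24 = 0

P + Q = (4, 0)


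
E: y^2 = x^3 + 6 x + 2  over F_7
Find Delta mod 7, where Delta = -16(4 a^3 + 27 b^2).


4 a^3 + 27 b^2 = 4*6^3 + 27*2^2 = 864 + 108 = 972
Delta = -16 * (972) = -15552
Delta mod 7 = 2

Delta = 2 (mod 7)


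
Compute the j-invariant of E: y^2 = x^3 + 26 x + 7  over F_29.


Delta = -16(4 a^3 + 27 b^2) mod 29 = 19
-1728 * (4 a)^3 = -1728 * (4*26)^3 mod 29 = 28
j = 28 * 19^(-1) mod 29 = 3

j = 3 (mod 29)


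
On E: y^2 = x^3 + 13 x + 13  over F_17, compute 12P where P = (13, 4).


k = 12 = 1100_2 (binary, LSB first: 0011)
Double-and-add from P = (13, 4):
  bit 0 = 0: acc unchanged = O
  bit 1 = 0: acc unchanged = O
  bit 2 = 1: acc = O + (16, 13) = (16, 13)
  bit 3 = 1: acc = (16, 13) + (6, 1) = (8, 0)

12P = (8, 0)


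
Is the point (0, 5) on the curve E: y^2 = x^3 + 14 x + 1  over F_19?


Check whether y^2 = x^3 + 14 x + 1 (mod 19) for (x, y) = (0, 5).
LHS: y^2 = 5^2 mod 19 = 6
RHS: x^3 + 14 x + 1 = 0^3 + 14*0 + 1 mod 19 = 1
LHS != RHS

No, not on the curve


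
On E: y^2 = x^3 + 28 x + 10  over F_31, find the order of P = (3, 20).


Compute successive multiples of P until we hit O:
  1P = (3, 20)
  2P = (8, 8)
  3P = (27, 19)
  4P = (20, 13)
  5P = (16, 20)
  6P = (12, 11)
  7P = (17, 25)
  8P = (29, 15)
  ... (continuing to 28P)
  28P = O

ord(P) = 28


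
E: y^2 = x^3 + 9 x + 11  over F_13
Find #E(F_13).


For each x in F_13, count y with y^2 = x^3 + 9 x + 11 mod 13:
  x = 3: RHS = 0, y in [0]  -> 1 point(s)
  x = 5: RHS = 12, y in [5, 8]  -> 2 point(s)
  x = 7: RHS = 1, y in [1, 12]  -> 2 point(s)
  x = 8: RHS = 10, y in [6, 7]  -> 2 point(s)
  x = 10: RHS = 9, y in [3, 10]  -> 2 point(s)
  x = 12: RHS = 1, y in [1, 12]  -> 2 point(s)
Affine points: 11. Add the point at infinity: total = 12.

#E(F_13) = 12


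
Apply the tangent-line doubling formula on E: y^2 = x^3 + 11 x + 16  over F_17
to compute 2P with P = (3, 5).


Doubling: s = (3 x1^2 + a) / (2 y1)
s = (3*3^2 + 11) / (2*5) mod 17 = 14
x3 = s^2 - 2 x1 mod 17 = 14^2 - 2*3 = 3
y3 = s (x1 - x3) - y1 mod 17 = 14 * (3 - 3) - 5 = 12

2P = (3, 12)


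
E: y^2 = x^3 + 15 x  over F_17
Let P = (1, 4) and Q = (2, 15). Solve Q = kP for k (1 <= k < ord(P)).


Enumerate multiples of P until we hit Q = (2, 15):
  1P = (1, 4)
  2P = (2, 15)
Match found at i = 2.

k = 2


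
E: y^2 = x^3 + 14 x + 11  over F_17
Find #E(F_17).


For each x in F_17, count y with y^2 = x^3 + 14 x + 11 mod 17:
  x = 1: RHS = 9, y in [3, 14]  -> 2 point(s)
  x = 2: RHS = 13, y in [8, 9]  -> 2 point(s)
  x = 5: RHS = 2, y in [6, 11]  -> 2 point(s)
  x = 9: RHS = 16, y in [4, 13]  -> 2 point(s)
  x = 11: RHS = 0, y in [0]  -> 1 point(s)
  x = 15: RHS = 9, y in [3, 14]  -> 2 point(s)
  x = 16: RHS = 13, y in [8, 9]  -> 2 point(s)
Affine points: 13. Add the point at infinity: total = 14.

#E(F_17) = 14


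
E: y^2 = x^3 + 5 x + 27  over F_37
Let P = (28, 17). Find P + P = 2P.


Doubling: s = (3 x1^2 + a) / (2 y1)
s = (3*28^2 + 5) / (2*17) mod 37 = 16
x3 = s^2 - 2 x1 mod 37 = 16^2 - 2*28 = 15
y3 = s (x1 - x3) - y1 mod 37 = 16 * (28 - 15) - 17 = 6

2P = (15, 6)


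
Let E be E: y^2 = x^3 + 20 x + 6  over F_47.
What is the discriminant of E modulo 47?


4 a^3 + 27 b^2 = 4*20^3 + 27*6^2 = 32000 + 972 = 32972
Delta = -16 * (32972) = -527552
Delta mod 47 = 23

Delta = 23 (mod 47)


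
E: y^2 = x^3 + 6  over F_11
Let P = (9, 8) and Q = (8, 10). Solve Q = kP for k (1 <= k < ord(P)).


Enumerate multiples of P until we hit Q = (8, 10):
  1P = (9, 8)
  2P = (8, 1)
  3P = (10, 7)
  4P = (4, 9)
  5P = (2, 6)
  6P = (3, 0)
  7P = (2, 5)
  8P = (4, 2)
  9P = (10, 4)
  10P = (8, 10)
Match found at i = 10.

k = 10


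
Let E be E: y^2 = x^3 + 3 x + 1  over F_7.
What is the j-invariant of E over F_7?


Delta = -16(4 a^3 + 27 b^2) mod 7 = 3
-1728 * (4 a)^3 = -1728 * (4*3)^3 mod 7 = 6
j = 6 * 3^(-1) mod 7 = 2

j = 2 (mod 7)


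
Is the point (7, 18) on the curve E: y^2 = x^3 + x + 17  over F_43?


Check whether y^2 = x^3 + 1 x + 17 (mod 43) for (x, y) = (7, 18).
LHS: y^2 = 18^2 mod 43 = 23
RHS: x^3 + 1 x + 17 = 7^3 + 1*7 + 17 mod 43 = 23
LHS = RHS

Yes, on the curve


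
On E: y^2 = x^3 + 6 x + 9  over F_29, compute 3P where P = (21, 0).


k = 3 = 11_2 (binary, LSB first: 11)
Double-and-add from P = (21, 0):
  bit 0 = 1: acc = O + (21, 0) = (21, 0)
  bit 1 = 1: acc = (21, 0) + O = (21, 0)

3P = (21, 0)


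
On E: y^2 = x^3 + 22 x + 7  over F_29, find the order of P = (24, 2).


Compute successive multiples of P until we hit O:
  1P = (24, 2)
  2P = (9, 21)
  3P = (19, 11)
  4P = (2, 28)
  5P = (2, 1)
  6P = (19, 18)
  7P = (9, 8)
  8P = (24, 27)
  ... (continuing to 9P)
  9P = O

ord(P) = 9


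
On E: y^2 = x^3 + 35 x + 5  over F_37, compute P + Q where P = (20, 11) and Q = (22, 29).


P != Q, so use the chord formula.
s = (y2 - y1) / (x2 - x1) = (18) / (2) mod 37 = 9
x3 = s^2 - x1 - x2 mod 37 = 9^2 - 20 - 22 = 2
y3 = s (x1 - x3) - y1 mod 37 = 9 * (20 - 2) - 11 = 3

P + Q = (2, 3)


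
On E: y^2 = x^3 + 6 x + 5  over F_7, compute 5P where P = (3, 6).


k = 5 = 101_2 (binary, LSB first: 101)
Double-and-add from P = (3, 6):
  bit 0 = 1: acc = O + (3, 6) = (3, 6)
  bit 1 = 0: acc unchanged = (3, 6)
  bit 2 = 1: acc = (3, 6) + (4, 3) = (2, 5)

5P = (2, 5)


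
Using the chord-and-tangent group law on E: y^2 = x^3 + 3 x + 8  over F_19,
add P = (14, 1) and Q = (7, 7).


P != Q, so use the chord formula.
s = (y2 - y1) / (x2 - x1) = (6) / (12) mod 19 = 10
x3 = s^2 - x1 - x2 mod 19 = 10^2 - 14 - 7 = 3
y3 = s (x1 - x3) - y1 mod 19 = 10 * (14 - 3) - 1 = 14

P + Q = (3, 14)


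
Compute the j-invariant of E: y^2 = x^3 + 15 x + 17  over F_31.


Delta = -16(4 a^3 + 27 b^2) mod 31 = 28
-1728 * (4 a)^3 = -1728 * (4*15)^3 mod 31 = 29
j = 29 * 28^(-1) mod 31 = 11

j = 11 (mod 31)


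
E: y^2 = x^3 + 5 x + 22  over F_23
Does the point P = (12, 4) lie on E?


Check whether y^2 = x^3 + 5 x + 22 (mod 23) for (x, y) = (12, 4).
LHS: y^2 = 4^2 mod 23 = 16
RHS: x^3 + 5 x + 22 = 12^3 + 5*12 + 22 mod 23 = 16
LHS = RHS

Yes, on the curve


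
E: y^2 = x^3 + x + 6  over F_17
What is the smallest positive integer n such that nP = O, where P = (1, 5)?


Compute successive multiples of P until we hit O:
  1P = (1, 5)
  2P = (7, 13)
  3P = (7, 4)
  4P = (1, 12)
  5P = O

ord(P) = 5


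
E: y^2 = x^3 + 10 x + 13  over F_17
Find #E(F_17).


For each x in F_17, count y with y^2 = x^3 + 10 x + 13 mod 17:
  x = 0: RHS = 13, y in [8, 9]  -> 2 point(s)
  x = 3: RHS = 2, y in [6, 11]  -> 2 point(s)
  x = 4: RHS = 15, y in [7, 10]  -> 2 point(s)
  x = 5: RHS = 1, y in [1, 16]  -> 2 point(s)
  x = 6: RHS = 0, y in [0]  -> 1 point(s)
  x = 7: RHS = 1, y in [1, 16]  -> 2 point(s)
  x = 9: RHS = 16, y in [4, 13]  -> 2 point(s)
  x = 10: RHS = 8, y in [5, 12]  -> 2 point(s)
  x = 11: RHS = 9, y in [3, 14]  -> 2 point(s)
  x = 12: RHS = 8, y in [5, 12]  -> 2 point(s)
  x = 15: RHS = 2, y in [6, 11]  -> 2 point(s)
  x = 16: RHS = 2, y in [6, 11]  -> 2 point(s)
Affine points: 23. Add the point at infinity: total = 24.

#E(F_17) = 24


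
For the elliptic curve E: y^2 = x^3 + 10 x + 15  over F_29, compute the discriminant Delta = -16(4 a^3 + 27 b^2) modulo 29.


4 a^3 + 27 b^2 = 4*10^3 + 27*15^2 = 4000 + 6075 = 10075
Delta = -16 * (10075) = -161200
Delta mod 29 = 11

Delta = 11 (mod 29)


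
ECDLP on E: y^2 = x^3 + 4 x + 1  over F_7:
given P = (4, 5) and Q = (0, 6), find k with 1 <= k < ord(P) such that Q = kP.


Enumerate multiples of P until we hit Q = (0, 6):
  1P = (4, 5)
  2P = (0, 6)
Match found at i = 2.

k = 2


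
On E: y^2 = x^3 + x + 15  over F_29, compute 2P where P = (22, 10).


Doubling: s = (3 x1^2 + a) / (2 y1)
s = (3*22^2 + 1) / (2*10) mod 29 = 19
x3 = s^2 - 2 x1 mod 29 = 19^2 - 2*22 = 27
y3 = s (x1 - x3) - y1 mod 29 = 19 * (22 - 27) - 10 = 11

2P = (27, 11)


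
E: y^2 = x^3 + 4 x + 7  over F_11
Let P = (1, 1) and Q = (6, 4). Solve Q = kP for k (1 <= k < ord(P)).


Enumerate multiples of P until we hit Q = (6, 4):
  1P = (1, 1)
  2P = (2, 1)
  3P = (8, 10)
  4P = (5, 8)
  5P = (6, 4)
Match found at i = 5.

k = 5


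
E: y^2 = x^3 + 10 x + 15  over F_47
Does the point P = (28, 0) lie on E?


Check whether y^2 = x^3 + 10 x + 15 (mod 47) for (x, y) = (28, 0).
LHS: y^2 = 0^2 mod 47 = 0
RHS: x^3 + 10 x + 15 = 28^3 + 10*28 + 15 mod 47 = 16
LHS != RHS

No, not on the curve


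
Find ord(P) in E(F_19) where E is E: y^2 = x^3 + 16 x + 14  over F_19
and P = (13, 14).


Compute successive multiples of P until we hit O:
  1P = (13, 14)
  2P = (13, 5)
  3P = O

ord(P) = 3


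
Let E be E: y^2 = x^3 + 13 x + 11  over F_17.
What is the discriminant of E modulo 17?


4 a^3 + 27 b^2 = 4*13^3 + 27*11^2 = 8788 + 3267 = 12055
Delta = -16 * (12055) = -192880
Delta mod 17 = 2

Delta = 2 (mod 17)


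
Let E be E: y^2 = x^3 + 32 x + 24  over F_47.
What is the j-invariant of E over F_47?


Delta = -16(4 a^3 + 27 b^2) mod 47 = 21
-1728 * (4 a)^3 = -1728 * (4*32)^3 mod 47 = 38
j = 38 * 21^(-1) mod 47 = 13

j = 13 (mod 47)


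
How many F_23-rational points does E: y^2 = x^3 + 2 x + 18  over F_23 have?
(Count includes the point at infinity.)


For each x in F_23, count y with y^2 = x^3 + 2 x + 18 mod 23:
  x = 0: RHS = 18, y in [8, 15]  -> 2 point(s)
  x = 6: RHS = 16, y in [4, 19]  -> 2 point(s)
  x = 9: RHS = 6, y in [11, 12]  -> 2 point(s)
  x = 10: RHS = 3, y in [7, 16]  -> 2 point(s)
  x = 16: RHS = 6, y in [11, 12]  -> 2 point(s)
  x = 20: RHS = 8, y in [10, 13]  -> 2 point(s)
  x = 21: RHS = 6, y in [11, 12]  -> 2 point(s)
Affine points: 14. Add the point at infinity: total = 15.

#E(F_23) = 15


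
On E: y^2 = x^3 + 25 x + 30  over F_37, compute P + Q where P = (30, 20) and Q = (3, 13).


P != Q, so use the chord formula.
s = (y2 - y1) / (x2 - x1) = (30) / (10) mod 37 = 3
x3 = s^2 - x1 - x2 mod 37 = 3^2 - 30 - 3 = 13
y3 = s (x1 - x3) - y1 mod 37 = 3 * (30 - 13) - 20 = 31

P + Q = (13, 31)


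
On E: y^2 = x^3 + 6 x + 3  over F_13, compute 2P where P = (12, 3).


Doubling: s = (3 x1^2 + a) / (2 y1)
s = (3*12^2 + 6) / (2*3) mod 13 = 8
x3 = s^2 - 2 x1 mod 13 = 8^2 - 2*12 = 1
y3 = s (x1 - x3) - y1 mod 13 = 8 * (12 - 1) - 3 = 7

2P = (1, 7)


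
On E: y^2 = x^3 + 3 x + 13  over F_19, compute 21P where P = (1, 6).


k = 21 = 10101_2 (binary, LSB first: 10101)
Double-and-add from P = (1, 6):
  bit 0 = 1: acc = O + (1, 6) = (1, 6)
  bit 1 = 0: acc unchanged = (1, 6)
  bit 2 = 1: acc = (1, 6) + (11, 16) = (8, 6)
  bit 3 = 0: acc unchanged = (8, 6)
  bit 4 = 1: acc = (8, 6) + (13, 8) = (5, 18)

21P = (5, 18)


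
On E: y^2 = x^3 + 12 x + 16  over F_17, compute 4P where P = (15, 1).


k = 4 = 100_2 (binary, LSB first: 001)
Double-and-add from P = (15, 1):
  bit 0 = 0: acc unchanged = O
  bit 1 = 0: acc unchanged = O
  bit 2 = 1: acc = O + (11, 0) = (11, 0)

4P = (11, 0)


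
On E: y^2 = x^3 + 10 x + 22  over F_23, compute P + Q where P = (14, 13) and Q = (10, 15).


P != Q, so use the chord formula.
s = (y2 - y1) / (x2 - x1) = (2) / (19) mod 23 = 11
x3 = s^2 - x1 - x2 mod 23 = 11^2 - 14 - 10 = 5
y3 = s (x1 - x3) - y1 mod 23 = 11 * (14 - 5) - 13 = 17

P + Q = (5, 17)


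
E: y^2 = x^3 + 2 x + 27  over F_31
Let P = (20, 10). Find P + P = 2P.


Doubling: s = (3 x1^2 + a) / (2 y1)
s = (3*20^2 + 2) / (2*10) mod 31 = 26
x3 = s^2 - 2 x1 mod 31 = 26^2 - 2*20 = 16
y3 = s (x1 - x3) - y1 mod 31 = 26 * (20 - 16) - 10 = 1

2P = (16, 1)


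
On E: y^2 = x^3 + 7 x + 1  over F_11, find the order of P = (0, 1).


Compute successive multiples of P until we hit O:
  1P = (0, 1)
  2P = (4, 7)
  3P = (1, 3)
  4P = (3, 4)
  5P = (9, 1)
  6P = (2, 10)
  7P = (10, 9)
  8P = (10, 2)
  ... (continuing to 15P)
  15P = O

ord(P) = 15


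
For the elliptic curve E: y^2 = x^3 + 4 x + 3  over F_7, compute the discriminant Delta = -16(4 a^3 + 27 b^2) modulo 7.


4 a^3 + 27 b^2 = 4*4^3 + 27*3^2 = 256 + 243 = 499
Delta = -16 * (499) = -7984
Delta mod 7 = 3

Delta = 3 (mod 7)


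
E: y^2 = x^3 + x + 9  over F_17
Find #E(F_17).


For each x in F_17, count y with y^2 = x^3 + 1 x + 9 mod 17:
  x = 0: RHS = 9, y in [3, 14]  -> 2 point(s)
  x = 2: RHS = 2, y in [6, 11]  -> 2 point(s)
  x = 4: RHS = 9, y in [3, 14]  -> 2 point(s)
  x = 7: RHS = 2, y in [6, 11]  -> 2 point(s)
  x = 8: RHS = 2, y in [6, 11]  -> 2 point(s)
  x = 9: RHS = 16, y in [4, 13]  -> 2 point(s)
  x = 10: RHS = 16, y in [4, 13]  -> 2 point(s)
  x = 11: RHS = 8, y in [5, 12]  -> 2 point(s)
  x = 12: RHS = 15, y in [7, 10]  -> 2 point(s)
  x = 13: RHS = 9, y in [3, 14]  -> 2 point(s)
  x = 14: RHS = 13, y in [8, 9]  -> 2 point(s)
  x = 15: RHS = 16, y in [4, 13]  -> 2 point(s)
Affine points: 24. Add the point at infinity: total = 25.

#E(F_17) = 25


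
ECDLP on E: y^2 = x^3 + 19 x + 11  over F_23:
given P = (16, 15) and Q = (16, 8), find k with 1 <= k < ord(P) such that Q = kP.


Enumerate multiples of P until we hit Q = (16, 8):
  1P = (16, 15)
  2P = (7, 21)
  3P = (3, 7)
  4P = (12, 14)
  5P = (8, 10)
  6P = (17, 16)
  7P = (14, 10)
  8P = (5, 1)
  9P = (4, 17)
  10P = (19, 20)
  11P = (1, 10)
  12P = (1, 13)
  13P = (19, 3)
  14P = (4, 6)
  15P = (5, 22)
  16P = (14, 13)
  17P = (17, 7)
  18P = (8, 13)
  19P = (12, 9)
  20P = (3, 16)
  21P = (7, 2)
  22P = (16, 8)
Match found at i = 22.

k = 22


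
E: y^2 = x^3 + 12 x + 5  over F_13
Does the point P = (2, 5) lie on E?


Check whether y^2 = x^3 + 12 x + 5 (mod 13) for (x, y) = (2, 5).
LHS: y^2 = 5^2 mod 13 = 12
RHS: x^3 + 12 x + 5 = 2^3 + 12*2 + 5 mod 13 = 11
LHS != RHS

No, not on the curve


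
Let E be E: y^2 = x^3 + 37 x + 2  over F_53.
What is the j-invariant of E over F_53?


Delta = -16(4 a^3 + 27 b^2) mod 53 = 27
-1728 * (4 a)^3 = -1728 * (4*37)^3 mod 53 = 33
j = 33 * 27^(-1) mod 53 = 13

j = 13 (mod 53)


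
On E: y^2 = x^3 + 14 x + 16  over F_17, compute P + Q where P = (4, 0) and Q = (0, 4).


P != Q, so use the chord formula.
s = (y2 - y1) / (x2 - x1) = (4) / (13) mod 17 = 16
x3 = s^2 - x1 - x2 mod 17 = 16^2 - 4 - 0 = 14
y3 = s (x1 - x3) - y1 mod 17 = 16 * (4 - 14) - 0 = 10

P + Q = (14, 10)


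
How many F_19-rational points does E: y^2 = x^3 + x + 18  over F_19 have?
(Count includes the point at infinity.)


For each x in F_19, count y with y^2 = x^3 + 1 x + 18 mod 19:
  x = 1: RHS = 1, y in [1, 18]  -> 2 point(s)
  x = 2: RHS = 9, y in [3, 16]  -> 2 point(s)
  x = 7: RHS = 7, y in [8, 11]  -> 2 point(s)
  x = 8: RHS = 6, y in [5, 14]  -> 2 point(s)
  x = 11: RHS = 11, y in [7, 12]  -> 2 point(s)
  x = 13: RHS = 5, y in [9, 10]  -> 2 point(s)
  x = 15: RHS = 7, y in [8, 11]  -> 2 point(s)
  x = 16: RHS = 7, y in [8, 11]  -> 2 point(s)
  x = 18: RHS = 16, y in [4, 15]  -> 2 point(s)
Affine points: 18. Add the point at infinity: total = 19.

#E(F_19) = 19


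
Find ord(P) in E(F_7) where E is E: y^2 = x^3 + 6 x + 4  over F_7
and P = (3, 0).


Compute successive multiples of P until we hit O:
  1P = (3, 0)
  2P = O

ord(P) = 2


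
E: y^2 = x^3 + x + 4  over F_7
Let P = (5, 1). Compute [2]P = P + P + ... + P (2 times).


k = 2 = 10_2 (binary, LSB first: 01)
Double-and-add from P = (5, 1):
  bit 0 = 0: acc unchanged = O
  bit 1 = 1: acc = O + (6, 3) = (6, 3)

2P = (6, 3)


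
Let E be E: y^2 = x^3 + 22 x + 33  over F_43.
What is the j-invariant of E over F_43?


Delta = -16(4 a^3 + 27 b^2) mod 43 = 7
-1728 * (4 a)^3 = -1728 * (4*22)^3 mod 43 = 22
j = 22 * 7^(-1) mod 43 = 40

j = 40 (mod 43)


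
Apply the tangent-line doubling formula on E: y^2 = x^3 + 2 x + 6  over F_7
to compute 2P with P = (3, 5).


Doubling: s = (3 x1^2 + a) / (2 y1)
s = (3*3^2 + 2) / (2*5) mod 7 = 5
x3 = s^2 - 2 x1 mod 7 = 5^2 - 2*3 = 5
y3 = s (x1 - x3) - y1 mod 7 = 5 * (3 - 5) - 5 = 6

2P = (5, 6)


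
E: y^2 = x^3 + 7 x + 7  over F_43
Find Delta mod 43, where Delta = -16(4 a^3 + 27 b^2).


4 a^3 + 27 b^2 = 4*7^3 + 27*7^2 = 1372 + 1323 = 2695
Delta = -16 * (2695) = -43120
Delta mod 43 = 9

Delta = 9 (mod 43)


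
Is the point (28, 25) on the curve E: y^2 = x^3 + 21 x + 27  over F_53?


Check whether y^2 = x^3 + 21 x + 27 (mod 53) for (x, y) = (28, 25).
LHS: y^2 = 25^2 mod 53 = 42
RHS: x^3 + 21 x + 27 = 28^3 + 21*28 + 27 mod 53 = 42
LHS = RHS

Yes, on the curve


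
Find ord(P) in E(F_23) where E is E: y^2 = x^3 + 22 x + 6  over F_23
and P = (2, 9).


Compute successive multiples of P until we hit O:
  1P = (2, 9)
  2P = (22, 12)
  3P = (0, 12)
  4P = (6, 20)
  5P = (1, 11)
  6P = (1, 12)
  7P = (6, 3)
  8P = (0, 11)
  ... (continuing to 11P)
  11P = O

ord(P) = 11


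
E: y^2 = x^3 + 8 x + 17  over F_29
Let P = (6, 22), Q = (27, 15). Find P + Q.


P != Q, so use the chord formula.
s = (y2 - y1) / (x2 - x1) = (22) / (21) mod 29 = 19
x3 = s^2 - x1 - x2 mod 29 = 19^2 - 6 - 27 = 9
y3 = s (x1 - x3) - y1 mod 29 = 19 * (6 - 9) - 22 = 8

P + Q = (9, 8)


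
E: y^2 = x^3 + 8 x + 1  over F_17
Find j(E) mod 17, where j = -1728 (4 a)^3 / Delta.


Delta = -16(4 a^3 + 27 b^2) mod 17 = 1
-1728 * (4 a)^3 = -1728 * (4*8)^3 mod 17 = 3
j = 3 * 1^(-1) mod 17 = 3

j = 3 (mod 17)


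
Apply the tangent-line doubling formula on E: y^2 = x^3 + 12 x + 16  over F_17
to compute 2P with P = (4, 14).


Doubling: s = (3 x1^2 + a) / (2 y1)
s = (3*4^2 + 12) / (2*14) mod 17 = 7
x3 = s^2 - 2 x1 mod 17 = 7^2 - 2*4 = 7
y3 = s (x1 - x3) - y1 mod 17 = 7 * (4 - 7) - 14 = 16

2P = (7, 16)


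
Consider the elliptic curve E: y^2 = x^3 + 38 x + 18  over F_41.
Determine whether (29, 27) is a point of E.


Check whether y^2 = x^3 + 38 x + 18 (mod 41) for (x, y) = (29, 27).
LHS: y^2 = 27^2 mod 41 = 32
RHS: x^3 + 38 x + 18 = 29^3 + 38*29 + 18 mod 41 = 7
LHS != RHS

No, not on the curve


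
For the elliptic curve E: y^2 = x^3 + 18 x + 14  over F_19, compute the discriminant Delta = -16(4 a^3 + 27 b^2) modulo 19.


4 a^3 + 27 b^2 = 4*18^3 + 27*14^2 = 23328 + 5292 = 28620
Delta = -16 * (28620) = -457920
Delta mod 19 = 18

Delta = 18 (mod 19)


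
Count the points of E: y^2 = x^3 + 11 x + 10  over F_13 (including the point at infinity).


For each x in F_13, count y with y^2 = x^3 + 11 x + 10 mod 13:
  x = 0: RHS = 10, y in [6, 7]  -> 2 point(s)
  x = 1: RHS = 9, y in [3, 10]  -> 2 point(s)
  x = 2: RHS = 1, y in [1, 12]  -> 2 point(s)
  x = 4: RHS = 1, y in [1, 12]  -> 2 point(s)
  x = 7: RHS = 1, y in [1, 12]  -> 2 point(s)
  x = 8: RHS = 12, y in [5, 8]  -> 2 point(s)
Affine points: 12. Add the point at infinity: total = 13.

#E(F_13) = 13


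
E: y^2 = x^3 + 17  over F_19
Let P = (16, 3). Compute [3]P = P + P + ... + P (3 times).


k = 3 = 11_2 (binary, LSB first: 11)
Double-and-add from P = (16, 3):
  bit 0 = 1: acc = O + (16, 3) = (16, 3)
  bit 1 = 1: acc = (16, 3) + (12, 15) = (0, 6)

3P = (0, 6)


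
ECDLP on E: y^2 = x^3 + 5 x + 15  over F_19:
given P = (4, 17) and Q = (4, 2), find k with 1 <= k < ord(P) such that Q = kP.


Enumerate multiples of P until we hit Q = (4, 2):
  1P = (4, 17)
  2P = (12, 13)
  3P = (8, 4)
  4P = (14, 6)
  5P = (10, 1)
  6P = (10, 18)
  7P = (14, 13)
  8P = (8, 15)
  9P = (12, 6)
  10P = (4, 2)
Match found at i = 10.

k = 10


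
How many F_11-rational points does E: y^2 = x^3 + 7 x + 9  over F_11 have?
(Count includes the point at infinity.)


For each x in F_11, count y with y^2 = x^3 + 7 x + 9 mod 11:
  x = 0: RHS = 9, y in [3, 8]  -> 2 point(s)
  x = 2: RHS = 9, y in [3, 8]  -> 2 point(s)
  x = 5: RHS = 4, y in [2, 9]  -> 2 point(s)
  x = 6: RHS = 3, y in [5, 6]  -> 2 point(s)
  x = 7: RHS = 5, y in [4, 7]  -> 2 point(s)
  x = 8: RHS = 5, y in [4, 7]  -> 2 point(s)
  x = 9: RHS = 9, y in [3, 8]  -> 2 point(s)
  x = 10: RHS = 1, y in [1, 10]  -> 2 point(s)
Affine points: 16. Add the point at infinity: total = 17.

#E(F_11) = 17


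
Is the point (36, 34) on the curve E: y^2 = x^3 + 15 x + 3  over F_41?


Check whether y^2 = x^3 + 15 x + 3 (mod 41) for (x, y) = (36, 34).
LHS: y^2 = 34^2 mod 41 = 8
RHS: x^3 + 15 x + 3 = 36^3 + 15*36 + 3 mod 41 = 8
LHS = RHS

Yes, on the curve


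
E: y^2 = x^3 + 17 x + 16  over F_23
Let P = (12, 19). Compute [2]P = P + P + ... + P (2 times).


k = 2 = 10_2 (binary, LSB first: 01)
Double-and-add from P = (12, 19):
  bit 0 = 0: acc unchanged = O
  bit 1 = 1: acc = O + (7, 8) = (7, 8)

2P = (7, 8)


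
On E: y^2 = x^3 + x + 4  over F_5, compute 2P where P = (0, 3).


Doubling: s = (3 x1^2 + a) / (2 y1)
s = (3*0^2 + 1) / (2*3) mod 5 = 1
x3 = s^2 - 2 x1 mod 5 = 1^2 - 2*0 = 1
y3 = s (x1 - x3) - y1 mod 5 = 1 * (0 - 1) - 3 = 1

2P = (1, 1)


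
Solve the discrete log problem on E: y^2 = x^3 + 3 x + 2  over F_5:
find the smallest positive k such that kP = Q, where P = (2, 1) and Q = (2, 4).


Enumerate multiples of P until we hit Q = (2, 4):
  1P = (2, 1)
  2P = (1, 4)
  3P = (1, 1)
  4P = (2, 4)
Match found at i = 4.

k = 4


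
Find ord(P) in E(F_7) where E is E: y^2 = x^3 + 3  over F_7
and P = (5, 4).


Compute successive multiples of P until we hit O:
  1P = (5, 4)
  2P = (1, 2)
  3P = (3, 4)
  4P = (6, 3)
  5P = (4, 2)
  6P = (2, 2)
  7P = (2, 5)
  8P = (4, 5)
  ... (continuing to 13P)
  13P = O

ord(P) = 13


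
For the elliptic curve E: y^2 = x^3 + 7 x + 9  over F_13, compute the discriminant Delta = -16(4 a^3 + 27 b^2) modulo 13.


4 a^3 + 27 b^2 = 4*7^3 + 27*9^2 = 1372 + 2187 = 3559
Delta = -16 * (3559) = -56944
Delta mod 13 = 9

Delta = 9 (mod 13)


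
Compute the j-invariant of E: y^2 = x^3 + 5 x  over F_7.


Delta = -16(4 a^3 + 27 b^2) mod 7 = 1
-1728 * (4 a)^3 = -1728 * (4*5)^3 mod 7 = 6
j = 6 * 1^(-1) mod 7 = 6

j = 6 (mod 7)


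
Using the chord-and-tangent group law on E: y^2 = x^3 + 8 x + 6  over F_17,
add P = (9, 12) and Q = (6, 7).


P != Q, so use the chord formula.
s = (y2 - y1) / (x2 - x1) = (12) / (14) mod 17 = 13
x3 = s^2 - x1 - x2 mod 17 = 13^2 - 9 - 6 = 1
y3 = s (x1 - x3) - y1 mod 17 = 13 * (9 - 1) - 12 = 7

P + Q = (1, 7)


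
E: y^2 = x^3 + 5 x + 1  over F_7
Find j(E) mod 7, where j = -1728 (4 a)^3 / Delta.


Delta = -16(4 a^3 + 27 b^2) mod 7 = 3
-1728 * (4 a)^3 = -1728 * (4*5)^3 mod 7 = 6
j = 6 * 3^(-1) mod 7 = 2

j = 2 (mod 7)


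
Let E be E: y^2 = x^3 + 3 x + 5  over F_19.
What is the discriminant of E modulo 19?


4 a^3 + 27 b^2 = 4*3^3 + 27*5^2 = 108 + 675 = 783
Delta = -16 * (783) = -12528
Delta mod 19 = 12

Delta = 12 (mod 19)


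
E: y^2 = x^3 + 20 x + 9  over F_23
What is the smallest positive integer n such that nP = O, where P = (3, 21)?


Compute successive multiples of P until we hit O:
  1P = (3, 21)
  2P = (7, 3)
  3P = (16, 3)
  4P = (10, 17)
  5P = (0, 20)
  6P = (15, 21)
  7P = (5, 2)
  8P = (19, 16)
  ... (continuing to 20P)
  20P = O

ord(P) = 20


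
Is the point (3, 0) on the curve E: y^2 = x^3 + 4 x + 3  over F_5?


Check whether y^2 = x^3 + 4 x + 3 (mod 5) for (x, y) = (3, 0).
LHS: y^2 = 0^2 mod 5 = 0
RHS: x^3 + 4 x + 3 = 3^3 + 4*3 + 3 mod 5 = 2
LHS != RHS

No, not on the curve


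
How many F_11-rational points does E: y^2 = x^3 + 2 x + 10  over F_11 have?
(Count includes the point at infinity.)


For each x in F_11, count y with y^2 = x^3 + 2 x + 10 mod 11:
  x = 2: RHS = 0, y in [0]  -> 1 point(s)
  x = 4: RHS = 5, y in [4, 7]  -> 2 point(s)
  x = 7: RHS = 4, y in [2, 9]  -> 2 point(s)
  x = 9: RHS = 9, y in [3, 8]  -> 2 point(s)
Affine points: 7. Add the point at infinity: total = 8.

#E(F_11) = 8


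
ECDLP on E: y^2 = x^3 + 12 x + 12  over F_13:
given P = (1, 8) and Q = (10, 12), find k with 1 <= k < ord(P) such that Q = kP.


Enumerate multiples of P until we hit Q = (10, 12):
  1P = (1, 8)
  2P = (10, 12)
Match found at i = 2.

k = 2


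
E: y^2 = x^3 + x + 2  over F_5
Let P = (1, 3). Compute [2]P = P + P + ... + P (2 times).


k = 2 = 10_2 (binary, LSB first: 01)
Double-and-add from P = (1, 3):
  bit 0 = 0: acc unchanged = O
  bit 1 = 1: acc = O + (4, 0) = (4, 0)

2P = (4, 0)


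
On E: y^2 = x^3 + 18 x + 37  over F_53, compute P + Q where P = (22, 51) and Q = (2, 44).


P != Q, so use the chord formula.
s = (y2 - y1) / (x2 - x1) = (46) / (33) mod 53 = 3
x3 = s^2 - x1 - x2 mod 53 = 3^2 - 22 - 2 = 38
y3 = s (x1 - x3) - y1 mod 53 = 3 * (22 - 38) - 51 = 7

P + Q = (38, 7)


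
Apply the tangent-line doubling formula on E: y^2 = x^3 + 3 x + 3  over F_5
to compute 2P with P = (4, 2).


Doubling: s = (3 x1^2 + a) / (2 y1)
s = (3*4^2 + 3) / (2*2) mod 5 = 4
x3 = s^2 - 2 x1 mod 5 = 4^2 - 2*4 = 3
y3 = s (x1 - x3) - y1 mod 5 = 4 * (4 - 3) - 2 = 2

2P = (3, 2)


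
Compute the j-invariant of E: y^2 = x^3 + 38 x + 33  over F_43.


Delta = -16(4 a^3 + 27 b^2) mod 43 = 17
-1728 * (4 a)^3 = -1728 * (4*38)^3 mod 43 = 16
j = 16 * 17^(-1) mod 43 = 6

j = 6 (mod 43)


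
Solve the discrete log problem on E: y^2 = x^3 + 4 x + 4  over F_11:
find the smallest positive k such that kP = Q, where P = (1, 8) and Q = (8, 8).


Enumerate multiples of P until we hit Q = (8, 8):
  1P = (1, 8)
  2P = (7, 10)
  3P = (8, 8)
Match found at i = 3.

k = 3


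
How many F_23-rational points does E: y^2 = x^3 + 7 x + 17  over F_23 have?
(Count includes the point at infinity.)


For each x in F_23, count y with y^2 = x^3 + 7 x + 17 mod 23:
  x = 1: RHS = 2, y in [5, 18]  -> 2 point(s)
  x = 2: RHS = 16, y in [4, 19]  -> 2 point(s)
  x = 5: RHS = 16, y in [4, 19]  -> 2 point(s)
  x = 7: RHS = 18, y in [8, 15]  -> 2 point(s)
  x = 9: RHS = 4, y in [2, 21]  -> 2 point(s)
  x = 10: RHS = 6, y in [11, 12]  -> 2 point(s)
  x = 12: RHS = 12, y in [9, 14]  -> 2 point(s)
  x = 15: RHS = 1, y in [1, 22]  -> 2 point(s)
  x = 16: RHS = 16, y in [4, 19]  -> 2 point(s)
  x = 17: RHS = 12, y in [9, 14]  -> 2 point(s)
  x = 18: RHS = 18, y in [8, 15]  -> 2 point(s)
  x = 21: RHS = 18, y in [8, 15]  -> 2 point(s)
  x = 22: RHS = 9, y in [3, 20]  -> 2 point(s)
Affine points: 26. Add the point at infinity: total = 27.

#E(F_23) = 27


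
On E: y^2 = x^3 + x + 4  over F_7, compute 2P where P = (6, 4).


Doubling: s = (3 x1^2 + a) / (2 y1)
s = (3*6^2 + 1) / (2*4) mod 7 = 4
x3 = s^2 - 2 x1 mod 7 = 4^2 - 2*6 = 4
y3 = s (x1 - x3) - y1 mod 7 = 4 * (6 - 4) - 4 = 4

2P = (4, 4)


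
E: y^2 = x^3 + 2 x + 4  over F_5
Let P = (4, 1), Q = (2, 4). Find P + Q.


P != Q, so use the chord formula.
s = (y2 - y1) / (x2 - x1) = (3) / (3) mod 5 = 1
x3 = s^2 - x1 - x2 mod 5 = 1^2 - 4 - 2 = 0
y3 = s (x1 - x3) - y1 mod 5 = 1 * (4 - 0) - 1 = 3

P + Q = (0, 3)


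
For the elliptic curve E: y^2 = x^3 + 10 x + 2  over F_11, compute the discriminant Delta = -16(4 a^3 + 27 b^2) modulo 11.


4 a^3 + 27 b^2 = 4*10^3 + 27*2^2 = 4000 + 108 = 4108
Delta = -16 * (4108) = -65728
Delta mod 11 = 8

Delta = 8 (mod 11)


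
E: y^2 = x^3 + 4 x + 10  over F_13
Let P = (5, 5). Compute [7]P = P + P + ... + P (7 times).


k = 7 = 111_2 (binary, LSB first: 111)
Double-and-add from P = (5, 5):
  bit 0 = 1: acc = O + (5, 5) = (5, 5)
  bit 1 = 1: acc = (5, 5) + (6, 4) = (3, 6)
  bit 2 = 1: acc = (3, 6) + (2, 0) = (5, 8)

7P = (5, 8)


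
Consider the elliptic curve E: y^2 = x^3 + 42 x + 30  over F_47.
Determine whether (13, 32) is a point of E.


Check whether y^2 = x^3 + 42 x + 30 (mod 47) for (x, y) = (13, 32).
LHS: y^2 = 32^2 mod 47 = 37
RHS: x^3 + 42 x + 30 = 13^3 + 42*13 + 30 mod 47 = 0
LHS != RHS

No, not on the curve


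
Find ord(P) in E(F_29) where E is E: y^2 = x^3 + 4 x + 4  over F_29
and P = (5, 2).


Compute successive multiples of P until we hit O:
  1P = (5, 2)
  2P = (23, 5)
  3P = (26, 9)
  4P = (11, 25)
  5P = (14, 7)
  6P = (1, 26)
  7P = (1, 3)
  8P = (14, 22)
  ... (continuing to 13P)
  13P = O

ord(P) = 13


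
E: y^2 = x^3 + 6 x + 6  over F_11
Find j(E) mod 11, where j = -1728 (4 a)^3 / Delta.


Delta = -16(4 a^3 + 27 b^2) mod 11 = 5
-1728 * (4 a)^3 = -1728 * (4*6)^3 mod 11 = 3
j = 3 * 5^(-1) mod 11 = 5

j = 5 (mod 11)


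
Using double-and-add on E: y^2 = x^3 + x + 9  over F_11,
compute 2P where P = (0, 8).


k = 2 = 10_2 (binary, LSB first: 01)
Double-and-add from P = (0, 8):
  bit 0 = 0: acc unchanged = O
  bit 1 = 1: acc = O + (4, 0) = (4, 0)

2P = (4, 0)


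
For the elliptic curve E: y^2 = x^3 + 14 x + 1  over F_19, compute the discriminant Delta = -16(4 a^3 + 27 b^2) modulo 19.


4 a^3 + 27 b^2 = 4*14^3 + 27*1^2 = 10976 + 27 = 11003
Delta = -16 * (11003) = -176048
Delta mod 19 = 6

Delta = 6 (mod 19)


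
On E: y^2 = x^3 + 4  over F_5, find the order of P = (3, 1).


Compute successive multiples of P until we hit O:
  1P = (3, 1)
  2P = (0, 2)
  3P = (1, 0)
  4P = (0, 3)
  5P = (3, 4)
  6P = O

ord(P) = 6


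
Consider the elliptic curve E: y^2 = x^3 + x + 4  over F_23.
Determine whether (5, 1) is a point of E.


Check whether y^2 = x^3 + 1 x + 4 (mod 23) for (x, y) = (5, 1).
LHS: y^2 = 1^2 mod 23 = 1
RHS: x^3 + 1 x + 4 = 5^3 + 1*5 + 4 mod 23 = 19
LHS != RHS

No, not on the curve


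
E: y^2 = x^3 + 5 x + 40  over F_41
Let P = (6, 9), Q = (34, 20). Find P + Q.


P != Q, so use the chord formula.
s = (y2 - y1) / (x2 - x1) = (11) / (28) mod 41 = 37
x3 = s^2 - x1 - x2 mod 41 = 37^2 - 6 - 34 = 17
y3 = s (x1 - x3) - y1 mod 41 = 37 * (6 - 17) - 9 = 35

P + Q = (17, 35)


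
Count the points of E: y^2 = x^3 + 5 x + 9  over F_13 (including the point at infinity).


For each x in F_13, count y with y^2 = x^3 + 5 x + 9 mod 13:
  x = 0: RHS = 9, y in [3, 10]  -> 2 point(s)
  x = 2: RHS = 1, y in [1, 12]  -> 2 point(s)
  x = 3: RHS = 12, y in [5, 8]  -> 2 point(s)
  x = 5: RHS = 3, y in [4, 9]  -> 2 point(s)
  x = 7: RHS = 10, y in [6, 7]  -> 2 point(s)
  x = 9: RHS = 3, y in [4, 9]  -> 2 point(s)
  x = 11: RHS = 4, y in [2, 11]  -> 2 point(s)
  x = 12: RHS = 3, y in [4, 9]  -> 2 point(s)
Affine points: 16. Add the point at infinity: total = 17.

#E(F_13) = 17


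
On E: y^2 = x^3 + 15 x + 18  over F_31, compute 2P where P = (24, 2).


Doubling: s = (3 x1^2 + a) / (2 y1)
s = (3*24^2 + 15) / (2*2) mod 31 = 25
x3 = s^2 - 2 x1 mod 31 = 25^2 - 2*24 = 19
y3 = s (x1 - x3) - y1 mod 31 = 25 * (24 - 19) - 2 = 30

2P = (19, 30)


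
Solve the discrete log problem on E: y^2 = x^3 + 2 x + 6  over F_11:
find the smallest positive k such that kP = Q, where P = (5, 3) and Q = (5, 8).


Enumerate multiples of P until we hit Q = (5, 8):
  1P = (5, 3)
  2P = (1, 8)
  3P = (10, 6)
  4P = (10, 5)
  5P = (1, 3)
  6P = (5, 8)
Match found at i = 6.

k = 6


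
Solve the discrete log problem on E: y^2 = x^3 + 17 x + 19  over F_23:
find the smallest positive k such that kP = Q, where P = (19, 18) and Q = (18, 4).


Enumerate multiples of P until we hit Q = (18, 4):
  1P = (19, 18)
  2P = (10, 4)
  3P = (18, 4)
Match found at i = 3.

k = 3


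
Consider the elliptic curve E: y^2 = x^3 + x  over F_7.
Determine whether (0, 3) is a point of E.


Check whether y^2 = x^3 + 1 x + 0 (mod 7) for (x, y) = (0, 3).
LHS: y^2 = 3^2 mod 7 = 2
RHS: x^3 + 1 x + 0 = 0^3 + 1*0 + 0 mod 7 = 0
LHS != RHS

No, not on the curve


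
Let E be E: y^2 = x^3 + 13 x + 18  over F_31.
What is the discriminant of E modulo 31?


4 a^3 + 27 b^2 = 4*13^3 + 27*18^2 = 8788 + 8748 = 17536
Delta = -16 * (17536) = -280576
Delta mod 31 = 5

Delta = 5 (mod 31)


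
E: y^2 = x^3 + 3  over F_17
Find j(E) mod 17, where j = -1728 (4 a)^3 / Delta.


Delta = -16(4 a^3 + 27 b^2) mod 17 = 5
-1728 * (4 a)^3 = -1728 * (4*0)^3 mod 17 = 0
j = 0 * 5^(-1) mod 17 = 0

j = 0 (mod 17)


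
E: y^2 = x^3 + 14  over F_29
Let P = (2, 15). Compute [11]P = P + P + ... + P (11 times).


k = 11 = 1011_2 (binary, LSB first: 1101)
Double-and-add from P = (2, 15):
  bit 0 = 1: acc = O + (2, 15) = (2, 15)
  bit 1 = 1: acc = (2, 15) + (24, 11) = (27, 8)
  bit 2 = 0: acc unchanged = (27, 8)
  bit 3 = 1: acc = (27, 8) + (28, 10) = (7, 3)

11P = (7, 3)


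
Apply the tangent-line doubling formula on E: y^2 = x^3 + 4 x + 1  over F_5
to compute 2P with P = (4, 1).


Doubling: s = (3 x1^2 + a) / (2 y1)
s = (3*4^2 + 4) / (2*1) mod 5 = 1
x3 = s^2 - 2 x1 mod 5 = 1^2 - 2*4 = 3
y3 = s (x1 - x3) - y1 mod 5 = 1 * (4 - 3) - 1 = 0

2P = (3, 0)


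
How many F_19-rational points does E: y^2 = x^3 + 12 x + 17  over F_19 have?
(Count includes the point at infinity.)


For each x in F_19, count y with y^2 = x^3 + 12 x + 17 mod 19:
  x = 0: RHS = 17, y in [6, 13]  -> 2 point(s)
  x = 1: RHS = 11, y in [7, 12]  -> 2 point(s)
  x = 2: RHS = 11, y in [7, 12]  -> 2 point(s)
  x = 3: RHS = 4, y in [2, 17]  -> 2 point(s)
  x = 6: RHS = 1, y in [1, 18]  -> 2 point(s)
  x = 7: RHS = 7, y in [8, 11]  -> 2 point(s)
  x = 8: RHS = 17, y in [6, 13]  -> 2 point(s)
  x = 10: RHS = 16, y in [4, 15]  -> 2 point(s)
  x = 11: RHS = 17, y in [6, 13]  -> 2 point(s)
  x = 15: RHS = 0, y in [0]  -> 1 point(s)
  x = 16: RHS = 11, y in [7, 12]  -> 2 point(s)
  x = 17: RHS = 4, y in [2, 17]  -> 2 point(s)
  x = 18: RHS = 4, y in [2, 17]  -> 2 point(s)
Affine points: 25. Add the point at infinity: total = 26.

#E(F_19) = 26


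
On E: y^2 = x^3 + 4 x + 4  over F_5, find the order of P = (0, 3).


Compute successive multiples of P until we hit O:
  1P = (0, 3)
  2P = (1, 3)
  3P = (4, 2)
  4P = (2, 0)
  5P = (4, 3)
  6P = (1, 2)
  7P = (0, 2)
  8P = O

ord(P) = 8


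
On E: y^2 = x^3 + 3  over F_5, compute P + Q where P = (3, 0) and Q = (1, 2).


P != Q, so use the chord formula.
s = (y2 - y1) / (x2 - x1) = (2) / (3) mod 5 = 4
x3 = s^2 - x1 - x2 mod 5 = 4^2 - 3 - 1 = 2
y3 = s (x1 - x3) - y1 mod 5 = 4 * (3 - 2) - 0 = 4

P + Q = (2, 4)


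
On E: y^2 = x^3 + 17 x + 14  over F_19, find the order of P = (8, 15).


Compute successive multiples of P until we hit O:
  1P = (8, 15)
  2P = (3, 4)
  3P = (6, 16)
  4P = (10, 5)
  5P = (7, 18)
  6P = (13, 0)
  7P = (7, 1)
  8P = (10, 14)
  ... (continuing to 12P)
  12P = O

ord(P) = 12


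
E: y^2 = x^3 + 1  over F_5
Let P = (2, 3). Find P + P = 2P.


Doubling: s = (3 x1^2 + a) / (2 y1)
s = (3*2^2 + 0) / (2*3) mod 5 = 2
x3 = s^2 - 2 x1 mod 5 = 2^2 - 2*2 = 0
y3 = s (x1 - x3) - y1 mod 5 = 2 * (2 - 0) - 3 = 1

2P = (0, 1)


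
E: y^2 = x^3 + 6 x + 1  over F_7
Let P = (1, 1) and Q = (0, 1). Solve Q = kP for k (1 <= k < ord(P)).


Enumerate multiples of P until we hit Q = (0, 1):
  1P = (1, 1)
  2P = (6, 1)
  3P = (0, 6)
  4P = (3, 2)
  5P = (5, 4)
  6P = (2, 0)
  7P = (5, 3)
  8P = (3, 5)
  9P = (0, 1)
Match found at i = 9.

k = 9


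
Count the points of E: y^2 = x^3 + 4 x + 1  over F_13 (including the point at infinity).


For each x in F_13, count y with y^2 = x^3 + 4 x + 1 mod 13:
  x = 0: RHS = 1, y in [1, 12]  -> 2 point(s)
  x = 2: RHS = 4, y in [2, 11]  -> 2 point(s)
  x = 3: RHS = 1, y in [1, 12]  -> 2 point(s)
  x = 4: RHS = 3, y in [4, 9]  -> 2 point(s)
  x = 5: RHS = 3, y in [4, 9]  -> 2 point(s)
  x = 8: RHS = 12, y in [5, 8]  -> 2 point(s)
  x = 9: RHS = 12, y in [5, 8]  -> 2 point(s)
  x = 10: RHS = 1, y in [1, 12]  -> 2 point(s)
  x = 12: RHS = 9, y in [3, 10]  -> 2 point(s)
Affine points: 18. Add the point at infinity: total = 19.

#E(F_13) = 19


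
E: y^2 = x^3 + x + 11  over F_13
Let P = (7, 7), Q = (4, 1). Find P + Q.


P != Q, so use the chord formula.
s = (y2 - y1) / (x2 - x1) = (7) / (10) mod 13 = 2
x3 = s^2 - x1 - x2 mod 13 = 2^2 - 7 - 4 = 6
y3 = s (x1 - x3) - y1 mod 13 = 2 * (7 - 6) - 7 = 8

P + Q = (6, 8)


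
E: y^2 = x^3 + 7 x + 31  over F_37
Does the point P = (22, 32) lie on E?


Check whether y^2 = x^3 + 7 x + 31 (mod 37) for (x, y) = (22, 32).
LHS: y^2 = 32^2 mod 37 = 25
RHS: x^3 + 7 x + 31 = 22^3 + 7*22 + 31 mod 37 = 29
LHS != RHS

No, not on the curve


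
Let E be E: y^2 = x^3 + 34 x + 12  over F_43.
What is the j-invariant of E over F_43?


Delta = -16(4 a^3 + 27 b^2) mod 43 = 14
-1728 * (4 a)^3 = -1728 * (4*34)^3 mod 43 = 8
j = 8 * 14^(-1) mod 43 = 19

j = 19 (mod 43)


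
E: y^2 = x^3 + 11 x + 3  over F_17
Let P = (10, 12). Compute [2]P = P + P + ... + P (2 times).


k = 2 = 10_2 (binary, LSB first: 01)
Double-and-add from P = (10, 12):
  bit 0 = 0: acc unchanged = O
  bit 1 = 1: acc = O + (10, 5) = (10, 5)

2P = (10, 5)


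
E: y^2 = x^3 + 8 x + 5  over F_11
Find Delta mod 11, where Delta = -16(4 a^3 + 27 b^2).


4 a^3 + 27 b^2 = 4*8^3 + 27*5^2 = 2048 + 675 = 2723
Delta = -16 * (2723) = -43568
Delta mod 11 = 3

Delta = 3 (mod 11)
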